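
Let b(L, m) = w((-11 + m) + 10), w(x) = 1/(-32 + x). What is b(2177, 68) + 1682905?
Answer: 58901676/35 ≈ 1.6829e+6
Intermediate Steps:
b(L, m) = 1/(-33 + m) (b(L, m) = 1/(-32 + ((-11 + m) + 10)) = 1/(-32 + (-1 + m)) = 1/(-33 + m))
b(2177, 68) + 1682905 = 1/(-33 + 68) + 1682905 = 1/35 + 1682905 = 58901676/35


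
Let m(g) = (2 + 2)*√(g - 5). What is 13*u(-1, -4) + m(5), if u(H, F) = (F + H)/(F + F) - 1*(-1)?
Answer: 169/8 ≈ 21.125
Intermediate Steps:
m(g) = 4*√(-5 + g)
u(H, F) = 1 + (F + H)/(2*F) (u(H, F) = (F + H)/((2*F)) + 1 = (F + H)*(1/(2*F)) + 1 = (F + H)/(2*F) + 1 = 1 + (F + H)/(2*F))
13*u(-1, -4) + m(5) = 13*((½)*(-1 + 3*(-4))/(-4)) + 4*√(-5 + 5) = 13*((½)*(-¼)*(-1 - 12)) + 4*√0 = 13*((½)*(-¼)*(-13)) + 4*0 = 13*(13/8) + 0 = 169/8 + 0 = 169/8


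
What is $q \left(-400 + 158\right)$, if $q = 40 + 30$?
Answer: $-16940$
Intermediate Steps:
$q = 70$
$q \left(-400 + 158\right) = 70 \left(-400 + 158\right) = 70 \left(-242\right) = -16940$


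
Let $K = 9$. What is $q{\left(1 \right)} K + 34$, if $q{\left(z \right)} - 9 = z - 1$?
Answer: $115$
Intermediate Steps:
$q{\left(z \right)} = 8 + z$ ($q{\left(z \right)} = 9 + \left(z - 1\right) = 9 + \left(-1 + z\right) = 8 + z$)
$q{\left(1 \right)} K + 34 = \left(8 + 1\right) 9 + 34 = 9 \cdot 9 + 34 = 81 + 34 = 115$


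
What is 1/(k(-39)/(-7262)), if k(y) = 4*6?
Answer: -3631/12 ≈ -302.58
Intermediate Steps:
k(y) = 24
1/(k(-39)/(-7262)) = 1/(24/(-7262)) = 1/(24*(-1/7262)) = 1/(-12/3631) = -3631/12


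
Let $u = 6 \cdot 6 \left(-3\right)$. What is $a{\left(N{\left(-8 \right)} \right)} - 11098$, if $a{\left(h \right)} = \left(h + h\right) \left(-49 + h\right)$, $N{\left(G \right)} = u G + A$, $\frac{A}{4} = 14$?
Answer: $1591542$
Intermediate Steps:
$A = 56$ ($A = 4 \cdot 14 = 56$)
$u = -108$ ($u = 36 \left(-3\right) = -108$)
$N{\left(G \right)} = 56 - 108 G$ ($N{\left(G \right)} = - 108 G + 56 = 56 - 108 G$)
$a{\left(h \right)} = 2 h \left(-49 + h\right)$
$a{\left(N{\left(-8 \right)} \right)} - 11098 = 2 \left(56 - -864\right) \left(-49 + \left(56 - -864\right)\right) - 11098 = 2 \left(56 + 864\right) \left(-49 + \left(56 + 864\right)\right) - 11098 = 2 \cdot 920 \left(-49 + 920\right) - 11098 = 2 \cdot 920 \cdot 871 - 11098 = 1602640 - 11098 = 1591542$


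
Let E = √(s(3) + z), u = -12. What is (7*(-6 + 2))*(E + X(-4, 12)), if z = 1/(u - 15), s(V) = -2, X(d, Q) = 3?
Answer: -84 - 28*I*√165/9 ≈ -84.0 - 39.963*I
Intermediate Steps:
z = -1/27 (z = 1/(-12 - 15) = 1/(-27) = -1/27 ≈ -0.037037)
E = I*√165/9 (E = √(-2 - 1/27) = √(-55/27) = I*√165/9 ≈ 1.4272*I)
(7*(-6 + 2))*(E + X(-4, 12)) = (7*(-6 + 2))*(I*√165/9 + 3) = (7*(-4))*(3 + I*√165/9) = -28*(3 + I*√165/9) = -84 - 28*I*√165/9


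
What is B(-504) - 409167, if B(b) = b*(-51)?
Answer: -383463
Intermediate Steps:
B(b) = -51*b
B(-504) - 409167 = -51*(-504) - 409167 = 25704 - 409167 = -383463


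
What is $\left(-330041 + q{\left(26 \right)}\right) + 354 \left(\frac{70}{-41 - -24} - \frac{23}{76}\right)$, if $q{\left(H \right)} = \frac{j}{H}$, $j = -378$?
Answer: $- \frac{2784947423}{8398} \approx -3.3162 \cdot 10^{5}$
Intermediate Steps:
$q{\left(H \right)} = - \frac{378}{H}$
$\left(-330041 + q{\left(26 \right)}\right) + 354 \left(\frac{70}{-41 - -24} - \frac{23}{76}\right) = \left(-330041 - \frac{378}{26}\right) + 354 \left(\frac{70}{-41 - -24} - \frac{23}{76}\right) = \left(-330041 - \frac{189}{13}\right) + 354 \left(\frac{70}{-41 + 24} - \frac{23}{76}\right) = \left(-330041 - \frac{189}{13}\right) + 354 \left(\frac{70}{-17} - \frac{23}{76}\right) = - \frac{4290722}{13} + 354 \left(70 \left(- \frac{1}{17}\right) - \frac{23}{76}\right) = - \frac{4290722}{13} + 354 \left(- \frac{70}{17} - \frac{23}{76}\right) = - \frac{4290722}{13} + 354 \left(- \frac{5711}{1292}\right) = - \frac{4290722}{13} - \frac{1010847}{646} = - \frac{2784947423}{8398}$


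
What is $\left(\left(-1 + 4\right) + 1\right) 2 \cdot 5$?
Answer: $40$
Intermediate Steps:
$\left(\left(-1 + 4\right) + 1\right) 2 \cdot 5 = \left(3 + 1\right) 2 \cdot 5 = 4 \cdot 2 \cdot 5 = 8 \cdot 5 = 40$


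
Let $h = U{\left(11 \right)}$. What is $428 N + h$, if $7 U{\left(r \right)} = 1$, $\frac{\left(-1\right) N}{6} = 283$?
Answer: $- \frac{5087207}{7} \approx -7.2674 \cdot 10^{5}$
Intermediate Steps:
$N = -1698$ ($N = \left(-6\right) 283 = -1698$)
$U{\left(r \right)} = \frac{1}{7}$ ($U{\left(r \right)} = \frac{1}{7} \cdot 1 = \frac{1}{7}$)
$h = \frac{1}{7} \approx 0.14286$
$428 N + h = 428 \left(-1698\right) + \frac{1}{7} = -726744 + \frac{1}{7} = - \frac{5087207}{7}$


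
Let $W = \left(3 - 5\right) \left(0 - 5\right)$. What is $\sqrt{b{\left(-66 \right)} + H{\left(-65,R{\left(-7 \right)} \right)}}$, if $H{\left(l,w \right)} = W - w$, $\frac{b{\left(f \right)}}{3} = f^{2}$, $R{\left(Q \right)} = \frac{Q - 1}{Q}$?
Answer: $\frac{\sqrt{640766}}{7} \approx 114.35$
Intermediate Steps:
$W = 10$ ($W = \left(-2\right) \left(-5\right) = 10$)
$R{\left(Q \right)} = \frac{-1 + Q}{Q}$
$b{\left(f \right)} = 3 f^{2}$
$H{\left(l,w \right)} = 10 - w$
$\sqrt{b{\left(-66 \right)} + H{\left(-65,R{\left(-7 \right)} \right)}} = \sqrt{3 \left(-66\right)^{2} + \left(10 - \frac{-1 - 7}{-7}\right)} = \sqrt{3 \cdot 4356 + \left(10 - \left(- \frac{1}{7}\right) \left(-8\right)\right)} = \sqrt{13068 + \left(10 - \frac{8}{7}\right)} = \sqrt{13068 + \frac{62}{7}} = \sqrt{\frac{91538}{7}} = \frac{\sqrt{640766}}{7}$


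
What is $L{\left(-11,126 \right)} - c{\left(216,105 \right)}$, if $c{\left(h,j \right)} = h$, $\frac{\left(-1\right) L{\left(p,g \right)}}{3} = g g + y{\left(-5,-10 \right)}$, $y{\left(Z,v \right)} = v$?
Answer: $-47814$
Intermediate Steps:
$L{\left(p,g \right)} = 30 - 3 g^{2}$ ($L{\left(p,g \right)} = - 3 \left(g g - 10\right) = - 3 \left(g^{2} - 10\right) = - 3 \left(-10 + g^{2}\right) = 30 - 3 g^{2}$)
$L{\left(-11,126 \right)} - c{\left(216,105 \right)} = \left(30 - 3 \cdot 126^{2}\right) - 216 = \left(30 - 47628\right) - 216 = -47598 - 216 = -47814$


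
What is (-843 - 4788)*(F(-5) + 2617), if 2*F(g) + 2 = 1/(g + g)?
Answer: -294608289/20 ≈ -1.4730e+7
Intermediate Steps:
F(g) = -1 + 1/(4*g) (F(g) = -1 + 1/(2*(g + g)) = -1 + 1/(2*((2*g))) = -1 + (1/(2*g))/2 = -1 + 1/(4*g))
(-843 - 4788)*(F(-5) + 2617) = (-843 - 4788)*((¼ - 1*(-5))/(-5) + 2617) = -5631*(-(¼ + 5)/5 + 2617) = -5631*(-⅕*21/4 + 2617) = -5631*(-21/20 + 2617) = -5631*52319/20 = -294608289/20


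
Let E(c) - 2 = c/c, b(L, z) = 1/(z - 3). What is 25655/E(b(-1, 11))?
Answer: 25655/3 ≈ 8551.7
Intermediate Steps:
b(L, z) = 1/(-3 + z)
E(c) = 3 (E(c) = 2 + c/c = 2 + 1 = 3)
25655/E(b(-1, 11)) = 25655/3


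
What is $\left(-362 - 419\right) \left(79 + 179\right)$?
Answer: $-201498$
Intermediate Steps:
$\left(-362 - 419\right) \left(79 + 179\right) = \left(-781\right) 258 = -201498$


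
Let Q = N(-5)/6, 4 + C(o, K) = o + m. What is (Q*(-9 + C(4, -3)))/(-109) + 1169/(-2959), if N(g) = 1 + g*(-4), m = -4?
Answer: 14427/645062 ≈ 0.022365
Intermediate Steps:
N(g) = 1 - 4*g
C(o, K) = -8 + o (C(o, K) = -4 + (o - 4) = -4 + (-4 + o) = -8 + o)
Q = 7/2 (Q = (1 - 4*(-5))/6 = (1 + 20)*(1/6) = 21*(1/6) = 7/2 ≈ 3.5000)
(Q*(-9 + C(4, -3)))/(-109) + 1169/(-2959) = (7*(-9 + (-8 + 4))/2)/(-109) + 1169/(-2959) = (7*(-9 - 4)/2)*(-1/109) + 1169*(-1/2959) = ((7/2)*(-13))*(-1/109) - 1169/2959 = -91/2*(-1/109) - 1169/2959 = 91/218 - 1169/2959 = 14427/645062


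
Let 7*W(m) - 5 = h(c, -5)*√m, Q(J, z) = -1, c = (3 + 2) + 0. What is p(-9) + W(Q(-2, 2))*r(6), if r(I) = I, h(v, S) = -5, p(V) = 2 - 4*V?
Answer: 296/7 - 30*I/7 ≈ 42.286 - 4.2857*I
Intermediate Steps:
c = 5 (c = 5 + 0 = 5)
W(m) = 5/7 - 5*√m/7 (W(m) = 5/7 + (-5*√m)/7 = 5/7 - 5*√m/7)
p(-9) + W(Q(-2, 2))*r(6) = (2 - 4*(-9)) + (5/7 - 5*I/7)*6 = (2 + 36) + (5/7 - 5*I/7)*6 = 38 + (30/7 - 30*I/7) = 296/7 - 30*I/7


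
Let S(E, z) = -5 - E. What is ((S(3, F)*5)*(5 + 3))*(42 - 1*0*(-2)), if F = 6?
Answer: -13440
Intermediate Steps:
((S(3, F)*5)*(5 + 3))*(42 - 1*0*(-2)) = (((-5 - 1*3)*5)*(5 + 3))*(42 - 1*0*(-2)) = (((-5 - 3)*5)*8)*(42 + 0*(-2)) = (-8*5*8)*(42 + 0) = -40*8*42 = -320*42 = -13440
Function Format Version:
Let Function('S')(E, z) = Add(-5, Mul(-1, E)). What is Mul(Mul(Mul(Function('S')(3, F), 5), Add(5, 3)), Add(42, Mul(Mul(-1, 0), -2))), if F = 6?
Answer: -13440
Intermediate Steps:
Mul(Mul(Mul(Function('S')(3, F), 5), Add(5, 3)), Add(42, Mul(Mul(-1, 0), -2))) = Mul(Mul(Mul(Add(-5, Mul(-1, 3)), 5), Add(5, 3)), Add(42, Mul(Mul(-1, 0), -2))) = Mul(Mul(Mul(Add(-5, -3), 5), 8), Add(42, Mul(0, -2))) = Mul(Mul(Mul(-8, 5), 8), Add(42, 0)) = Mul(Mul(-40, 8), 42) = Mul(-320, 42) = -13440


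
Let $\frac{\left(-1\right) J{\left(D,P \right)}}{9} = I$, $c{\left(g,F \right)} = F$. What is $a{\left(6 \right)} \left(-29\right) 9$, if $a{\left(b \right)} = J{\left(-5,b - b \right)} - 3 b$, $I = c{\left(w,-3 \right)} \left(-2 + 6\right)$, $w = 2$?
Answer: $-23490$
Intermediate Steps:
$I = -12$ ($I = - 3 \left(-2 + 6\right) = \left(-3\right) 4 = -12$)
$J{\left(D,P \right)} = 108$ ($J{\left(D,P \right)} = \left(-9\right) \left(-12\right) = 108$)
$a{\left(b \right)} = 108 - 3 b$
$a{\left(6 \right)} \left(-29\right) 9 = \left(108 - 18\right) \left(-29\right) 9 = 90 \left(-29\right) 9 = \left(-2610\right) 9 = -23490$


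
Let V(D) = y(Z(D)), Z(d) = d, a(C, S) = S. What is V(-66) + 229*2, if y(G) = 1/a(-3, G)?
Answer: 30227/66 ≈ 457.98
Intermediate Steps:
y(G) = 1/G
V(D) = 1/D
V(-66) + 229*2 = 1/(-66) + 229*2 = -1/66 + 458 = 30227/66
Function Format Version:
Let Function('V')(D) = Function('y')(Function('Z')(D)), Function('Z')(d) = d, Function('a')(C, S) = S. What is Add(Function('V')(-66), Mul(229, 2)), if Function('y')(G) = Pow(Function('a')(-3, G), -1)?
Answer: Rational(30227, 66) ≈ 457.98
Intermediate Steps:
Function('y')(G) = Pow(G, -1)
Function('V')(D) = Pow(D, -1)
Add(Function('V')(-66), Mul(229, 2)) = Add(Pow(-66, -1), Mul(229, 2)) = Add(Rational(-1, 66), 458) = Rational(30227, 66)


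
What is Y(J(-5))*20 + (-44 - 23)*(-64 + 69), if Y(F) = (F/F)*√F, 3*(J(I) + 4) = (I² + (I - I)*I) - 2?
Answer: -335 + 20*√33/3 ≈ -296.70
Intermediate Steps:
J(I) = -14/3 + I²/3 (J(I) = -4 + ((I² + (I - I)*I) - 2)/3 = -4 + ((I² + 0*I) - 2)/3 = -4 + ((I² + 0) - 2)/3 = -4 + (I² - 2)/3 = -4 + (-2 + I²)/3 = -4 + (-⅔ + I²/3) = -14/3 + I²/3)
Y(F) = √F (Y(F) = 1*√F = √F)
Y(J(-5))*20 + (-44 - 23)*(-64 + 69) = √(-14/3 + (⅓)*(-5)²)*20 + (-44 - 23)*(-64 + 69) = √(-14/3 + (⅓)*25)*20 - 67*5 = √(-14/3 + 25/3)*20 - 335 = √(11/3)*20 - 335 = (√33/3)*20 - 335 = 20*√33/3 - 335 = -335 + 20*√33/3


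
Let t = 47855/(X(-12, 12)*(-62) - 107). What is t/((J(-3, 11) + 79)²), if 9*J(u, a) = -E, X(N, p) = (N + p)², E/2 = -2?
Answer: -775251/10940215 ≈ -0.070863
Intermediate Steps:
E = -4 (E = 2*(-2) = -4)
J(u, a) = 4/9 (J(u, a) = (-1*(-4))/9 = (⅑)*4 = 4/9)
t = -47855/107 (t = 47855/((-12 + 12)²*(-62) - 107) = 47855/(0²*(-62) - 107) = 47855/(0*(-62) - 107) = 47855/(0 - 107) = 47855/(-107) = 47855*(-1/107) = -47855/107 ≈ -447.24)
t/((J(-3, 11) + 79)²) = -47855/(107*(4/9 + 79)²) = -47855/(107*((715/9)²)) = -47855/(107*511225/81) = -47855/107*81/511225 = -775251/10940215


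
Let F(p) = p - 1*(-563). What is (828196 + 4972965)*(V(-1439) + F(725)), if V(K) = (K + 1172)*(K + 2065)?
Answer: -962145756494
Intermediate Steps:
F(p) = 563 + p (F(p) = p + 563 = 563 + p)
V(K) = (1172 + K)*(2065 + K)
(828196 + 4972965)*(V(-1439) + F(725)) = (828196 + 4972965)*((2420180 + (-1439)² + 3237*(-1439)) + (563 + 725)) = 5801161*((2420180 + 2070721 - 4658043) + 1288) = 5801161*(-167142 + 1288) = 5801161*(-165854) = -962145756494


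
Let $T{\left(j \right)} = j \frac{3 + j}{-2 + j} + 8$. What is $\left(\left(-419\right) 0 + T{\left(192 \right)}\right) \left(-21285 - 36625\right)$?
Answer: $- \frac{225617360}{19} \approx -1.1875 \cdot 10^{7}$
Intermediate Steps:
$T{\left(j \right)} = 8 + \frac{j \left(3 + j\right)}{-2 + j}$ ($T{\left(j \right)} = j \frac{3 + j}{-2 + j} + 8 = \frac{j \left(3 + j\right)}{-2 + j} + 8 = 8 + \frac{j \left(3 + j\right)}{-2 + j}$)
$\left(\left(-419\right) 0 + T{\left(192 \right)}\right) \left(-21285 - 36625\right) = \left(\left(-419\right) 0 + \frac{-16 + 192^{2} + 11 \cdot 192}{-2 + 192}\right) \left(-21285 - 36625\right) = \left(0 + \frac{-16 + 36864 + 2112}{190}\right) \left(-57910\right) = \left(0 + \frac{1}{190} \cdot 38960\right) \left(-57910\right) = \left(0 + \frac{3896}{19}\right) \left(-57910\right) = \frac{3896}{19} \left(-57910\right) = - \frac{225617360}{19}$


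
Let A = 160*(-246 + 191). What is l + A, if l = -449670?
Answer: -458470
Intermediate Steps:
A = -8800 (A = 160*(-55) = -8800)
l + A = -449670 - 8800 = -458470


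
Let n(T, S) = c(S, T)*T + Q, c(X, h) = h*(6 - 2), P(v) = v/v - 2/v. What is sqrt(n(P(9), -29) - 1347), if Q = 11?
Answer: 2*I*sqrt(27005)/9 ≈ 36.518*I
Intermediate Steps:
P(v) = 1 - 2/v
c(X, h) = 4*h (c(X, h) = h*4 = 4*h)
n(T, S) = 11 + 4*T**2 (n(T, S) = (4*T)*T + 11 = 4*T**2 + 11 = 11 + 4*T**2)
sqrt(n(P(9), -29) - 1347) = sqrt((11 + 4*((-2 + 9)/9)**2) - 1347) = sqrt((11 + 4*((1/9)*7)**2) - 1347) = sqrt((11 + 4*(7/9)**2) - 1347) = sqrt((11 + 4*(49/81)) - 1347) = sqrt((11 + 196/81) - 1347) = sqrt(1087/81 - 1347) = sqrt(-108020/81) = 2*I*sqrt(27005)/9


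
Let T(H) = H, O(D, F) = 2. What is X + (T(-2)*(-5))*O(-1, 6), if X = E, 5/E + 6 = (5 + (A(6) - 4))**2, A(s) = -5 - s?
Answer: 1885/94 ≈ 20.053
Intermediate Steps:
E = 5/94 (E = 5/(-6 + (5 + ((-5 - 1*6) - 4))**2) = 5/(-6 + (5 + ((-5 - 6) - 4))**2) = 5/(-6 + (5 + (-11 - 4))**2) = 5/(-6 + (5 - 15)**2) = 5/(-6 + (-10)**2) = 5/(-6 + 100) = 5/94 ≈ 0.053191)
X = 5/94 ≈ 0.053191
X + (T(-2)*(-5))*O(-1, 6) = 5/94 - 2*(-5)*2 = 5/94 + 10*2 = 5/94 + 20 = 1885/94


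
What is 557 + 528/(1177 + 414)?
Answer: 886715/1591 ≈ 557.33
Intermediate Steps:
557 + 528/(1177 + 414) = 557 + 528/1591 = 886715/1591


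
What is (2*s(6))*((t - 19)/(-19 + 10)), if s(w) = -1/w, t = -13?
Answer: -32/27 ≈ -1.1852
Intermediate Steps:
(2*s(6))*((t - 19)/(-19 + 10)) = (2*(-1/6))*((-13 - 19)/(-19 + 10)) = (2*(-1*1/6))*(-32/(-9)) = (2*(-1/6))*(-32*(-1/9)) = -1/3*32/9 = -32/27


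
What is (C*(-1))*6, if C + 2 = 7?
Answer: -30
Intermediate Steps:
C = 5 (C = -2 + 7 = 5)
(C*(-1))*6 = (5*(-1))*6 = -5*6 = -30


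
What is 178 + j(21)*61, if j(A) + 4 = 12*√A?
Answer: -66 + 732*√21 ≈ 3288.4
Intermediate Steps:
j(A) = -4 + 12*√A
178 + j(21)*61 = 178 + (-4 + 12*√21)*61 = 178 + (-244 + 732*√21) = -66 + 732*√21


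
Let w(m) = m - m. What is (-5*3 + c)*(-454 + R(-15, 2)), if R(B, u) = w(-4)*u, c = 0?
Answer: 6810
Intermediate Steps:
w(m) = 0
R(B, u) = 0 (R(B, u) = 0*u = 0)
(-5*3 + c)*(-454 + R(-15, 2)) = (-5*3 + 0)*(-454 + 0) = (-15 + 0)*(-454) = -15*(-454) = 6810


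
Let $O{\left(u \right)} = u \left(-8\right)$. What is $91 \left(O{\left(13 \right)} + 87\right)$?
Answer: $-1547$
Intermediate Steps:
$O{\left(u \right)} = - 8 u$
$91 \left(O{\left(13 \right)} + 87\right) = 91 \left(\left(-8\right) 13 + 87\right) = 91 \left(-104 + 87\right) = 91 \left(-17\right) = -1547$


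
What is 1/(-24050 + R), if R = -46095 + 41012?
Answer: -1/29133 ≈ -3.4325e-5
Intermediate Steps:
R = -5083
1/(-24050 + R) = 1/(-24050 - 5083) = 1/(-29133) = -1/29133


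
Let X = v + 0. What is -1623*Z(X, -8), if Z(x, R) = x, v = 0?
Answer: 0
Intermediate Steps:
X = 0 (X = 0 + 0 = 0)
-1623*Z(X, -8) = -1623*0 = 0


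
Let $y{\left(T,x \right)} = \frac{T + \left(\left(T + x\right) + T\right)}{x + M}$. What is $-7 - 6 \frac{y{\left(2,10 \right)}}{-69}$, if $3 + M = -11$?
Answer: $- \frac{169}{23} \approx -7.3478$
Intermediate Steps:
$M = -14$ ($M = -3 - 11 = -14$)
$y{\left(T,x \right)} = \frac{x + 3 T}{-14 + x}$ ($y{\left(T,x \right)} = \frac{T + \left(\left(T + x\right) + T\right)}{x - 14} = \frac{T + \left(x + 2 T\right)}{-14 + x} = \frac{x + 3 T}{-14 + x}$)
$-7 - 6 \frac{y{\left(2,10 \right)}}{-69} = -7 - 6 \frac{\frac{1}{-14 + 10} \left(10 + 3 \cdot 2\right)}{-69} = -7 - 6 \frac{10 + 6}{-4} \left(- \frac{1}{69}\right) = -7 - 6 \left(- \frac{1}{4}\right) 16 \left(- \frac{1}{69}\right) = -7 - 6 \left(\left(-4\right) \left(- \frac{1}{69}\right)\right) = -7 - \frac{8}{23} = - \frac{169}{23}$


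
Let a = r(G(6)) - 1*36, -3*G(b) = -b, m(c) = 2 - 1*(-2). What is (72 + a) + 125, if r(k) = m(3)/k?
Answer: 163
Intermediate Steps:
m(c) = 4 (m(c) = 2 + 2 = 4)
G(b) = b/3 (G(b) = -(-1)*b/3 = b/3)
r(k) = 4/k
a = -34 (a = 4/(((⅓)*6)) - 1*36 = 4/2 - 36 = 4*(½) - 36 = 2 - 36 = -34)
(72 + a) + 125 = (72 - 34) + 125 = 38 + 125 = 163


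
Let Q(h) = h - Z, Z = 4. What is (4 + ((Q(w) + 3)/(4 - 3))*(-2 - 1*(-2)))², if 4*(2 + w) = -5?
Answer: 16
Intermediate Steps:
w = -13/4 (w = -2 + (¼)*(-5) = -2 - 5/4 = -13/4 ≈ -3.2500)
Q(h) = -4 + h (Q(h) = h - 1*4 = h - 4 = -4 + h)
(4 + ((Q(w) + 3)/(4 - 3))*(-2 - 1*(-2)))² = (4 + (((-4 - 13/4) + 3)/(4 - 3))*(-2 - 1*(-2)))² = (4 + ((-29/4 + 3)/1)*(-2 + 2))² = (4 - 17/4*1*0)² = (4 - 17/4*0)² = (4 + 0)² = 4² = 16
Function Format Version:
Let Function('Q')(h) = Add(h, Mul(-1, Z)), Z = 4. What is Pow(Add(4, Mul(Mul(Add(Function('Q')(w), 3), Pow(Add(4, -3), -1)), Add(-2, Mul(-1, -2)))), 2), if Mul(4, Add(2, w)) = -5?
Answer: 16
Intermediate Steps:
w = Rational(-13, 4) (w = Add(-2, Mul(Rational(1, 4), -5)) = Add(-2, Rational(-5, 4)) = Rational(-13, 4) ≈ -3.2500)
Function('Q')(h) = Add(-4, h) (Function('Q')(h) = Add(h, Mul(-1, 4)) = Add(h, -4) = Add(-4, h))
Pow(Add(4, Mul(Mul(Add(Function('Q')(w), 3), Pow(Add(4, -3), -1)), Add(-2, Mul(-1, -2)))), 2) = Pow(Add(4, Mul(Mul(Add(Add(-4, Rational(-13, 4)), 3), Pow(Add(4, -3), -1)), Add(-2, Mul(-1, -2)))), 2) = Pow(Add(4, Mul(Mul(Add(Rational(-29, 4), 3), Pow(1, -1)), Add(-2, 2))), 2) = Pow(Add(4, Mul(Mul(Rational(-17, 4), 1), 0)), 2) = Pow(Add(4, Mul(Rational(-17, 4), 0)), 2) = Pow(Add(4, 0), 2) = Pow(4, 2) = 16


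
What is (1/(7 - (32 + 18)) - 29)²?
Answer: 1557504/1849 ≈ 842.35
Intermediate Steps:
(1/(7 - (32 + 18)) - 29)² = (1/(7 - 1*50) - 29)² = (1/(7 - 50) - 29)² = (1/(-43) - 29)² = (-1/43 - 29)² = (-1248/43)² = 1557504/1849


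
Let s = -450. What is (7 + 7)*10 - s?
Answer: 590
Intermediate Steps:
(7 + 7)*10 - s = (7 + 7)*10 - 1*(-450) = 14*10 + 450 = 140 + 450 = 590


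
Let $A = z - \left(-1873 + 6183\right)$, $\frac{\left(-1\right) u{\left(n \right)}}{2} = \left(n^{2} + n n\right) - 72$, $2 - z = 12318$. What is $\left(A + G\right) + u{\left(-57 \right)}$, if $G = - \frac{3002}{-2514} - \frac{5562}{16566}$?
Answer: $- \frac{102302689784}{3470577} \approx -29477.0$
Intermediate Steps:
$z = -12316$ ($z = 2 - 12318 = -12316$)
$u{\left(n \right)} = 144 - 4 n^{2}$ ($u{\left(n \right)} = - 2 \left(\left(n^{2} + n n\right) - 72\right) = - 2 \left(\left(n^{2} + n^{2}\right) - 72\right) = - 2 \left(2 n^{2} - 72\right) = - 2 \left(-72 + 2 n^{2}\right) = 144 - 4 n^{2}$)
$G = \frac{2979022}{3470577}$ ($G = \left(-3002\right) \left(- \frac{1}{2514}\right) - \frac{927}{2761} = \frac{1501}{1257} - \frac{927}{2761} = \frac{2979022}{3470577} \approx 0.85837$)
$A = -16626$ ($A = -12316 - \left(-1873 + 6183\right) = -12316 - 4310 = -16626$)
$\left(A + G\right) + u{\left(-57 \right)} = \left(-16626 + \frac{2979022}{3470577}\right) + \left(144 - 4 \left(-57\right)^{2}\right) = - \frac{57698834180}{3470577} + \left(144 - 12996\right) = - \frac{57698834180}{3470577} - 12852 = - \frac{102302689784}{3470577}$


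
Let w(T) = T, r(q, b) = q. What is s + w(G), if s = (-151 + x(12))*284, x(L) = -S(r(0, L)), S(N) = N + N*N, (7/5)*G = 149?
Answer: -299443/7 ≈ -42778.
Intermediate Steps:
G = 745/7 (G = (5/7)*149 = 745/7 ≈ 106.43)
S(N) = N + N**2
x(L) = 0 (x(L) = -0*(1 + 0) = -0 = -1*0 = 0)
s = -42884 (s = (-151 + 0)*284 = -151*284 = -42884)
s + w(G) = -42884 + 745/7 = -299443/7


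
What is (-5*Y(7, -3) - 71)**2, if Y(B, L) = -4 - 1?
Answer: 2116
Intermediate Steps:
Y(B, L) = -5
(-5*Y(7, -3) - 71)**2 = (-5*(-5) - 71)**2 = (25 - 71)**2 = (-46)**2 = 2116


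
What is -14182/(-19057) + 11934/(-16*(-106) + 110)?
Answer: 42173155/5736157 ≈ 7.3522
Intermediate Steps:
-14182/(-19057) + 11934/(-16*(-106) + 110) = -14182*(-1/19057) + 11934/(1696 + 110) = 14182/19057 + 11934/1806 = 14182/19057 + 11934*(1/1806) = 14182/19057 + 1989/301 = 42173155/5736157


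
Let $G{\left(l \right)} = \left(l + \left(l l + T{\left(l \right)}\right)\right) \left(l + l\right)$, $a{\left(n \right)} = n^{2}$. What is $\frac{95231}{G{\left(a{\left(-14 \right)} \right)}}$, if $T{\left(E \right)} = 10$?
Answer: $\frac{95231}{15139824} \approx 0.0062901$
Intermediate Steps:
$G{\left(l \right)} = 2 l \left(10 + l + l^{2}\right)$ ($G{\left(l \right)} = \left(l + \left(l l + 10\right)\right) \left(l + l\right) = \left(l + \left(l^{2} + 10\right)\right) 2 l = \left(l + \left(10 + l^{2}\right)\right) 2 l = \left(10 + l + l^{2}\right) 2 l = 2 l \left(10 + l + l^{2}\right)$)
$\frac{95231}{G{\left(a{\left(-14 \right)} \right)}} = \frac{95231}{2 \left(-14\right)^{2} \left(10 + \left(-14\right)^{2} + \left(\left(-14\right)^{2}\right)^{2}\right)} = \frac{95231}{2 \cdot 196 \left(10 + 196 + 196^{2}\right)} = \frac{95231}{2 \cdot 196 \left(10 + 196 + 38416\right)} = \frac{95231}{2 \cdot 196 \cdot 38622} = \frac{95231}{15139824}$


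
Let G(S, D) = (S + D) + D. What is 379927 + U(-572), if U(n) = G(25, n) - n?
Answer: 379380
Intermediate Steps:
G(S, D) = S + 2*D (G(S, D) = (D + S) + D = S + 2*D)
U(n) = 25 + n (U(n) = (25 + 2*n) - n = 25 + n)
379927 + U(-572) = 379927 + (25 - 572) = 379927 - 547 = 379380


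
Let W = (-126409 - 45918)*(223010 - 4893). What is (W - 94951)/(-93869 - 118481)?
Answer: 3758754321/21235 ≈ 1.7701e+5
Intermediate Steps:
W = -37587448259 (W = -172327*218117 = -37587448259)
(W - 94951)/(-93869 - 118481) = (-37587448259 - 94951)/(-93869 - 118481) = -37587543210/(-212350) = -37587543210*(-1/212350) = 3758754321/21235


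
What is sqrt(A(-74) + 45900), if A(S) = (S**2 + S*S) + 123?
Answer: 5*sqrt(2279) ≈ 238.69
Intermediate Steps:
A(S) = 123 + 2*S**2 (A(S) = (S**2 + S**2) + 123 = 2*S**2 + 123 = 123 + 2*S**2)
sqrt(A(-74) + 45900) = sqrt((123 + 2*(-74)**2) + 45900) = sqrt((123 + 2*5476) + 45900) = sqrt((123 + 10952) + 45900) = sqrt(11075 + 45900) = sqrt(56975) = 5*sqrt(2279)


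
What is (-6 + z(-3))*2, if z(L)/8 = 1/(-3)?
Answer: -52/3 ≈ -17.333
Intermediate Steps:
z(L) = -8/3 (z(L) = 8/(-3) = 8*(-⅓) = -8/3)
(-6 + z(-3))*2 = (-6 - 8/3)*2 = -26/3*2 = -52/3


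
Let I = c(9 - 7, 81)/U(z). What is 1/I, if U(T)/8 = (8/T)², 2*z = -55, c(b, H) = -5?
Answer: -2048/15125 ≈ -0.13541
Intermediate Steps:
z = -55/2 (z = (½)*(-55) = -55/2 ≈ -27.500)
U(T) = 512/T² (U(T) = 8*(8/T)² = 8*(64/T²) = 512/T²)
I = -15125/2048 (I = -5/(512/(-55/2)²) = -5/(512*(4/3025)) = -5/2048/3025 = -5*3025/2048 = -15125/2048 ≈ -7.3853)
1/I = 1/(-15125/2048) = -2048/15125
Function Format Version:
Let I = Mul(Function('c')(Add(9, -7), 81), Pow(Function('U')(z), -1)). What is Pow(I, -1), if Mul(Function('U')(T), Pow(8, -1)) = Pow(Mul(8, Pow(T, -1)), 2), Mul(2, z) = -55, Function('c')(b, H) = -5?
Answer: Rational(-2048, 15125) ≈ -0.13541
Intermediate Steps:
z = Rational(-55, 2) (z = Mul(Rational(1, 2), -55) = Rational(-55, 2) ≈ -27.500)
Function('U')(T) = Mul(512, Pow(T, -2)) (Function('U')(T) = Mul(8, Pow(Mul(8, Pow(T, -1)), 2)) = Mul(8, Mul(64, Pow(T, -2))) = Mul(512, Pow(T, -2)))
I = Rational(-15125, 2048) (I = Mul(-5, Pow(Mul(512, Pow(Rational(-55, 2), -2)), -1)) = Mul(-5, Pow(Mul(512, Rational(4, 3025)), -1)) = Mul(-5, Pow(Rational(2048, 3025), -1)) = Mul(-5, Rational(3025, 2048)) = Rational(-15125, 2048) ≈ -7.3853)
Pow(I, -1) = Pow(Rational(-15125, 2048), -1) = Rational(-2048, 15125)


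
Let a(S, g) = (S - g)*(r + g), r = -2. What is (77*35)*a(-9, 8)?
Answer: -274890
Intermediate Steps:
a(S, g) = (-2 + g)*(S - g) (a(S, g) = (S - g)*(-2 + g) = (-2 + g)*(S - g))
(77*35)*a(-9, 8) = (77*35)*(-1*8² - 2*(-9) + 2*8 - 9*8) = 2695*(-1*64 + 18 + 16 - 72) = 2695*(-64 + 18 + 16 - 72) = 2695*(-102) = -274890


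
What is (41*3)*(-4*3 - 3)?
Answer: -1845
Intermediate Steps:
(41*3)*(-4*3 - 3) = 123*(-12 - 3) = 123*(-15) = -1845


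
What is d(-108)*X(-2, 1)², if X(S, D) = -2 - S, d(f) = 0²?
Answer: 0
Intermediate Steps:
d(f) = 0
d(-108)*X(-2, 1)² = 0*(-2 - 1*(-2))² = 0*(-2 + 2)² = 0*0² = 0*0 = 0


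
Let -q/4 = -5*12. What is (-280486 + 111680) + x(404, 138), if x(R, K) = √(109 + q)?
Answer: -168806 + √349 ≈ -1.6879e+5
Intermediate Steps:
q = 240 (q = -(-20)*12 = -4*(-60) = 240)
x(R, K) = √349 (x(R, K) = √(109 + 240) = √349)
(-280486 + 111680) + x(404, 138) = (-280486 + 111680) + √349 = -168806 + √349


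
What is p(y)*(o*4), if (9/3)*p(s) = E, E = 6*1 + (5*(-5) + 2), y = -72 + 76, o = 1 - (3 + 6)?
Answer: 544/3 ≈ 181.33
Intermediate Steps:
o = -8 (o = 1 - 1*9 = 1 - 9 = -8)
y = 4
E = -17 (E = 6 + (-25 + 2) = 6 - 23 = -17)
p(s) = -17/3 (p(s) = (1/3)*(-17) = -17/3)
p(y)*(o*4) = -(-136)*4/3 = -17/3*(-32) = 544/3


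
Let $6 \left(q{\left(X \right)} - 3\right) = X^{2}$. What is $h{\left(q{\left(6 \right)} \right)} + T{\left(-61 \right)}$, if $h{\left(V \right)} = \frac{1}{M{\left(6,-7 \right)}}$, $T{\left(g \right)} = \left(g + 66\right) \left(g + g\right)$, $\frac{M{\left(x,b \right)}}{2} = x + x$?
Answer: $- \frac{14639}{24} \approx -609.96$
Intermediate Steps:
$M{\left(x,b \right)} = 4 x$ ($M{\left(x,b \right)} = 2 \left(x + x\right) = 2 \cdot 2 x = 4 x$)
$T{\left(g \right)} = 2 g \left(66 + g\right)$ ($T{\left(g \right)} = \left(66 + g\right) 2 g = 2 g \left(66 + g\right)$)
$q{\left(X \right)} = 3 + \frac{X^{2}}{6}$
$h{\left(V \right)} = \frac{1}{24}$ ($h{\left(V \right)} = \frac{1}{4 \cdot 6} = \frac{1}{24}$)
$h{\left(q{\left(6 \right)} \right)} + T{\left(-61 \right)} = \frac{1}{24} + 2 \left(-61\right) \left(66 - 61\right) = \frac{1}{24} + 2 \left(-61\right) 5 = \frac{1}{24} - 610 = - \frac{14639}{24}$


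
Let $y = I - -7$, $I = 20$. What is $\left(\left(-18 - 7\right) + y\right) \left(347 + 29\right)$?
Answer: $752$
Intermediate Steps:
$y = 27$ ($y = 20 - -7 = 20 + 7 = 27$)
$\left(\left(-18 - 7\right) + y\right) \left(347 + 29\right) = \left(\left(-18 - 7\right) + 27\right) \left(347 + 29\right) = \left(-25 + 27\right) 376 = 2 \cdot 376 = 752$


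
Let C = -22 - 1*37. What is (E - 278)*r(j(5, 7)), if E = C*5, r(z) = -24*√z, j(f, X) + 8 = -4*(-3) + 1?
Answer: 13752*√5 ≈ 30750.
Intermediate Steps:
j(f, X) = 5 (j(f, X) = -8 + (-4*(-3) + 1) = -8 + (12 + 1) = -8 + 13 = 5)
C = -59 (C = -22 - 37 = -59)
E = -295 (E = -59*5 = -295)
(E - 278)*r(j(5, 7)) = (-295 - 278)*(-24*√5) = -(-13752)*√5 = 13752*√5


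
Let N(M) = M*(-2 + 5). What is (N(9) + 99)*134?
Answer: 16884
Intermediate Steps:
N(M) = 3*M (N(M) = M*3 = 3*M)
(N(9) + 99)*134 = (3*9 + 99)*134 = (27 + 99)*134 = 126*134 = 16884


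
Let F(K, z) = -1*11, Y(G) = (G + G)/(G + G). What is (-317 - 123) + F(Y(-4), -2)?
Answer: -451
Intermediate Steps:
Y(G) = 1 (Y(G) = (2*G)/((2*G)) = (2*G)*(1/(2*G)) = 1)
F(K, z) = -11
(-317 - 123) + F(Y(-4), -2) = (-317 - 123) - 11 = -440 - 11 = -451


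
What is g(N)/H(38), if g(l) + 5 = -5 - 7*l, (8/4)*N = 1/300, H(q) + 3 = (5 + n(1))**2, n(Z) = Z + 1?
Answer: -6007/27600 ≈ -0.21764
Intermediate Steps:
n(Z) = 1 + Z
H(q) = 46 (H(q) = -3 + (5 + (1 + 1))**2 = -3 + (5 + 2)**2 = -3 + 7**2 = -3 + 49 = 46)
N = 1/600 (N = (1/2)/300 = (1/2)*(1/300) = 1/600 ≈ 0.0016667)
g(l) = -10 - 7*l (g(l) = -5 + (-5 - 7*l) = -10 - 7*l)
g(N)/H(38) = (-10 - 7*1/600)/46 = (-10 - 7/600)*(1/46) = -6007/600*1/46 = -6007/27600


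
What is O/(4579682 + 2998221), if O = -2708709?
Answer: -2708709/7577903 ≈ -0.35745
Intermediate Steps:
O/(4579682 + 2998221) = -2708709/(4579682 + 2998221) = -2708709/7577903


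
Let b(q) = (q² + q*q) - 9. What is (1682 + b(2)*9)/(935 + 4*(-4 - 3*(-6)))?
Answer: 1673/991 ≈ 1.6882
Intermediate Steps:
b(q) = -9 + 2*q² (b(q) = (q² + q²) - 9 = 2*q² - 9 = -9 + 2*q²)
(1682 + b(2)*9)/(935 + 4*(-4 - 3*(-6))) = (1682 + (-9 + 2*2²)*9)/(935 + 4*(-4 - 3*(-6))) = (1682 + (-9 + 2*4)*9)/(935 + 4*(-4 + 18)) = (1682 + (-9 + 8)*9)/(935 + 4*14) = (1682 - 1*9)/(935 + 56) = (1682 - 9)/991 = 1673*(1/991) = 1673/991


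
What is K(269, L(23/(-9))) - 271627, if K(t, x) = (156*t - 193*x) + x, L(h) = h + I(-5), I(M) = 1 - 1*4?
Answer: -685789/3 ≈ -2.2860e+5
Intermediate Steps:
I(M) = -3 (I(M) = 1 - 4 = -3)
L(h) = -3 + h (L(h) = h - 3 = -3 + h)
K(t, x) = -192*x + 156*t (K(t, x) = (-193*x + 156*t) + x = -192*x + 156*t)
K(269, L(23/(-9))) - 271627 = (-192*(-3 + 23/(-9)) + 156*269) - 271627 = (-192*(-3 + 23*(-1/9)) + 41964) - 271627 = (-192*(-3 - 23/9) + 41964) - 271627 = (-192*(-50/9) + 41964) - 271627 = (3200/3 + 41964) - 271627 = 129092/3 - 271627 = -685789/3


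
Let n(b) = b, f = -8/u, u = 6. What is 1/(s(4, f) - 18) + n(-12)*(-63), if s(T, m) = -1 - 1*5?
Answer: 18143/24 ≈ 755.96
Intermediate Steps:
f = -4/3 (f = -8/6 = -8*1/6 = -4/3 ≈ -1.3333)
s(T, m) = -6 (s(T, m) = -1 - 5 = -6)
1/(s(4, f) - 18) + n(-12)*(-63) = 1/(-6 - 18) - 12*(-63) = 1/(-24) + 756 = -1/24 + 756 = 18143/24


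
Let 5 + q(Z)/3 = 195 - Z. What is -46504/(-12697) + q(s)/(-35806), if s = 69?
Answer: 1660513213/454628782 ≈ 3.6525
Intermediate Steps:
q(Z) = 570 - 3*Z (q(Z) = -15 + 3*(195 - Z) = -15 + (585 - 3*Z) = 570 - 3*Z)
-46504/(-12697) + q(s)/(-35806) = -46504/(-12697) + (570 - 3*69)/(-35806) = -46504*(-1/12697) + (570 - 207)*(-1/35806) = 46504/12697 + 363*(-1/35806) = 46504/12697 - 363/35806 = 1660513213/454628782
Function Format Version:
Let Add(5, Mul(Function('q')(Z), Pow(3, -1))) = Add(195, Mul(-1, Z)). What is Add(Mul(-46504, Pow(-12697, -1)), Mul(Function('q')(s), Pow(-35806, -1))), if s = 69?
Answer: Rational(1660513213, 454628782) ≈ 3.6525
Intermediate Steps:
Function('q')(Z) = Add(570, Mul(-3, Z)) (Function('q')(Z) = Add(-15, Mul(3, Add(195, Mul(-1, Z)))) = Add(-15, Add(585, Mul(-3, Z))) = Add(570, Mul(-3, Z)))
Add(Mul(-46504, Pow(-12697, -1)), Mul(Function('q')(s), Pow(-35806, -1))) = Add(Mul(-46504, Pow(-12697, -1)), Mul(Add(570, Mul(-3, 69)), Pow(-35806, -1))) = Add(Mul(-46504, Rational(-1, 12697)), Mul(Add(570, -207), Rational(-1, 35806))) = Add(Rational(46504, 12697), Mul(363, Rational(-1, 35806))) = Add(Rational(46504, 12697), Rational(-363, 35806)) = Rational(1660513213, 454628782)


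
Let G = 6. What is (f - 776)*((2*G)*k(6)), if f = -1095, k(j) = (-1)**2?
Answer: -22452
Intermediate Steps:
k(j) = 1
(f - 776)*((2*G)*k(6)) = (-1095 - 776)*((2*6)*1) = -22452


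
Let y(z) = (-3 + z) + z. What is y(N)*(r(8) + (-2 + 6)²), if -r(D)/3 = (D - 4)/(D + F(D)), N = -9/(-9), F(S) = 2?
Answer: -74/5 ≈ -14.800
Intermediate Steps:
N = 1 (N = -9*(-⅑) = 1)
r(D) = -3*(-4 + D)/(2 + D) (r(D) = -3*(D - 4)/(D + 2) = -3*(-4 + D)/(2 + D))
y(z) = -3 + 2*z
y(N)*(r(8) + (-2 + 6)²) = (-3 + 2*1)*(3*(4 - 1*8)/(2 + 8) + (-2 + 6)²) = (-3 + 2)*(3*(4 - 8)/10 + 4²) = -(3*(⅒)*(-4) + 16) = -(-6/5 + 16) = -1*74/5 = -74/5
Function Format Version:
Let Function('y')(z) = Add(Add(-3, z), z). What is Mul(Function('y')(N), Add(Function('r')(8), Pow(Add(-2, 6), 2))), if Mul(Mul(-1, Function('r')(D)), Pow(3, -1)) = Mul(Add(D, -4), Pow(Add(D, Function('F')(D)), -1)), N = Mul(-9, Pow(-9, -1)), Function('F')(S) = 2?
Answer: Rational(-74, 5) ≈ -14.800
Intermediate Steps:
N = 1 (N = Mul(-9, Rational(-1, 9)) = 1)
Function('r')(D) = Mul(-3, Pow(Add(2, D), -1), Add(-4, D)) (Function('r')(D) = Mul(-3, Mul(Add(D, -4), Pow(Add(D, 2), -1))) = Mul(-3, Mul(Add(-4, D), Pow(Add(2, D), -1))) = Mul(-3, Mul(Pow(Add(2, D), -1), Add(-4, D))) = Mul(-3, Pow(Add(2, D), -1), Add(-4, D)))
Function('y')(z) = Add(-3, Mul(2, z))
Mul(Function('y')(N), Add(Function('r')(8), Pow(Add(-2, 6), 2))) = Mul(Add(-3, Mul(2, 1)), Add(Mul(3, Pow(Add(2, 8), -1), Add(4, Mul(-1, 8))), Pow(Add(-2, 6), 2))) = Mul(Add(-3, 2), Add(Mul(3, Pow(10, -1), Add(4, -8)), Pow(4, 2))) = Mul(-1, Add(Mul(3, Rational(1, 10), -4), 16)) = Mul(-1, Add(Rational(-6, 5), 16)) = Mul(-1, Rational(74, 5)) = Rational(-74, 5)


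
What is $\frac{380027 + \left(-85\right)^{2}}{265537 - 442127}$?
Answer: $- \frac{193626}{88295} \approx -2.1929$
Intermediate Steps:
$\frac{380027 + \left(-85\right)^{2}}{265537 - 442127} = \frac{380027 + 7225}{-176590} = 387252 \left(- \frac{1}{176590}\right) = - \frac{193626}{88295}$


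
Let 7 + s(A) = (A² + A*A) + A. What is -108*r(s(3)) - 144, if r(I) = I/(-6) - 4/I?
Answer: 972/7 ≈ 138.86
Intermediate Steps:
s(A) = -7 + A + 2*A² (s(A) = -7 + ((A² + A*A) + A) = -7 + ((A² + A²) + A) = -7 + (2*A² + A) = -7 + (A + 2*A²) = -7 + A + 2*A²)
r(I) = -4/I - I/6 (r(I) = I*(-⅙) - 4/I = -I/6 - 4/I = -4/I - I/6)
-108*r(s(3)) - 144 = -108*(-4/(-7 + 3 + 2*3²) - (-7 + 3 + 2*3²)/6) - 144 = -108*(-4/(-7 + 3 + 2*9) - (-7 + 3 + 2*9)/6) - 144 = -108*(-4/(-7 + 3 + 18) - (-7 + 3 + 18)/6) - 144 = -108*(-4/14 - ⅙*14) - 144 = -108*(-4*1/14 - 7/3) - 144 = -108*(-2/7 - 7/3) - 144 = -108*(-55/21) - 144 = 1980/7 - 144 = 972/7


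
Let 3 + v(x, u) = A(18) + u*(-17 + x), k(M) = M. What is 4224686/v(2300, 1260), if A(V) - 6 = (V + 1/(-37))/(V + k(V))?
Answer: 5627281752/3831609221 ≈ 1.4686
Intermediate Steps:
A(V) = 6 + (-1/37 + V)/(2*V) (A(V) = 6 + (V + 1/(-37))/(V + V) = 6 + (V - 1/37)/((2*V)) = 6 + (-1/37 + V)*(1/(2*V)) = 6 + (-1/37 + V)/(2*V))
v(x, u) = 4661/1332 + u*(-17 + x) (v(x, u) = -3 + ((1/74)*(-1 + 481*18)/18 + u*(-17 + x)) = -3 + ((1/74)*(1/18)*(-1 + 8658) + u*(-17 + x)) = -3 + ((1/74)*(1/18)*8657 + u*(-17 + x)) = -3 + (8657/1332 + u*(-17 + x)) = 4661/1332 + u*(-17 + x))
4224686/v(2300, 1260) = 4224686/(4661/1332 - 17*1260 + 1260*2300) = 4224686/(4661/1332 - 21420 + 2898000) = 4224686/(3831609221/1332) = 4224686*(1332/3831609221) = 5627281752/3831609221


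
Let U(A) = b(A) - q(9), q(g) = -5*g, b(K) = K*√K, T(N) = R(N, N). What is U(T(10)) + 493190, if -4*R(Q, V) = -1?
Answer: 3945881/8 ≈ 4.9324e+5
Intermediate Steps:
R(Q, V) = ¼ (R(Q, V) = -¼*(-1) = ¼)
T(N) = ¼
b(K) = K^(3/2)
U(A) = 45 + A^(3/2) (U(A) = A^(3/2) - (-5)*9 = A^(3/2) - 1*(-45) = A^(3/2) + 45 = 45 + A^(3/2))
U(T(10)) + 493190 = (45 + (¼)^(3/2)) + 493190 = (45 + ⅛) + 493190 = 361/8 + 493190 = 3945881/8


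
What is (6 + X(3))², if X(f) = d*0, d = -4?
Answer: 36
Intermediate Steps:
X(f) = 0 (X(f) = -4*0 = 0)
(6 + X(3))² = (6 + 0)² = 6² = 36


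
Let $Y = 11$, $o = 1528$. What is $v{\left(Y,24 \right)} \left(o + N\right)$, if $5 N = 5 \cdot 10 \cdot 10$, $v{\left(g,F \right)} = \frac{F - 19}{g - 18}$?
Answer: $- \frac{8140}{7} \approx -1162.9$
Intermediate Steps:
$v{\left(g,F \right)} = \frac{-19 + F}{-18 + g}$
$N = 100$ ($N = \frac{5 \cdot 10 \cdot 10}{5} = \frac{50 \cdot 10}{5} = \frac{1}{5} \cdot 500 = 100$)
$v{\left(Y,24 \right)} \left(o + N\right) = \frac{-19 + 24}{-18 + 11} \left(1528 + 100\right) = \frac{1}{-7} \cdot 5 \cdot 1628 = \left(- \frac{1}{7}\right) 5 \cdot 1628 = \left(- \frac{5}{7}\right) 1628 = - \frac{8140}{7}$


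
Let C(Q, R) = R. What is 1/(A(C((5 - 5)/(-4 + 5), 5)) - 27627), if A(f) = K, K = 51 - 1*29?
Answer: -1/27605 ≈ -3.6225e-5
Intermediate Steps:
K = 22 (K = 51 - 29 = 22)
A(f) = 22
1/(A(C((5 - 5)/(-4 + 5), 5)) - 27627) = 1/(22 - 27627) = 1/(-27605) = -1/27605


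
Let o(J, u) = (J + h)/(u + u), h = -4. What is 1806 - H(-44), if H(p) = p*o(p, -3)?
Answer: 2158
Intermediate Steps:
o(J, u) = (-4 + J)/(2*u) (o(J, u) = (J - 4)/(u + u) = (-4 + J)/((2*u)) = (-4 + J)*(1/(2*u)) = (-4 + J)/(2*u))
H(p) = p*(2/3 - p/6) (H(p) = p*((1/2)*(-4 + p)/(-3)) = p*((1/2)*(-1/3)*(-4 + p)) = p*(2/3 - p/6))
1806 - H(-44) = 1806 - (-44)*(4 - 1*(-44))/6 = 1806 - (-44)*(4 + 44)/6 = 1806 - (-44)*48/6 = 1806 - 1*(-352) = 1806 + 352 = 2158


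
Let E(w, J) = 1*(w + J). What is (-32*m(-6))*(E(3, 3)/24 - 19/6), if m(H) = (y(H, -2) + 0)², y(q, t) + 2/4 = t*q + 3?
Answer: 58870/3 ≈ 19623.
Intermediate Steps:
E(w, J) = J + w (E(w, J) = 1*(J + w) = J + w)
y(q, t) = 5/2 + q*t (y(q, t) = -½ + (t*q + 3) = -½ + (q*t + 3) = -½ + (3 + q*t) = 5/2 + q*t)
m(H) = (5/2 - 2*H)² (m(H) = ((5/2 + H*(-2)) + 0)² = ((5/2 - 2*H) + 0)² = (5/2 - 2*H)²)
(-32*m(-6))*(E(3, 3)/24 - 19/6) = (-8*(5 - 4*(-6))²)*((3 + 3)/24 - 19/6) = (-8*(5 + 24)²)*(6*(1/24) - 19*⅙) = (-8*29²)*(¼ - 19/6) = -8*841*(-35/12) = -32*841/4*(-35/12) = -6728*(-35/12) = 58870/3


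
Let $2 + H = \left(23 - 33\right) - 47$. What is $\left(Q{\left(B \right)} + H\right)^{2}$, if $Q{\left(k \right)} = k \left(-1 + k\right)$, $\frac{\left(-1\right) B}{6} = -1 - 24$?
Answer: $496888681$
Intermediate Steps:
$B = 150$ ($B = - 6 \left(-1 - 24\right) = \left(-6\right) \left(-25\right) = 150$)
$H = -59$ ($H = -2 + \left(\left(23 - 33\right) - 47\right) = -2 - 57 = -59$)
$\left(Q{\left(B \right)} + H\right)^{2} = \left(150 \left(-1 + 150\right) - 59\right)^{2} = \left(150 \cdot 149 - 59\right)^{2} = \left(22350 - 59\right)^{2} = 22291^{2} = 496888681$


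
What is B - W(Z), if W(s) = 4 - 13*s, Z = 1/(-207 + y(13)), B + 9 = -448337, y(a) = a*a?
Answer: -17037313/38 ≈ -4.4835e+5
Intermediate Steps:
y(a) = a²
B = -448346 (B = -9 - 448337 = -448346)
Z = -1/38 (Z = 1/(-207 + 13²) = 1/(-207 + 169) = 1/(-38) = -1/38 ≈ -0.026316)
B - W(Z) = -448346 - (4 - 13*(-1/38)) = -448346 - (4 + 13/38) = -448346 - 1*165/38 = -448346 - 165/38 = -17037313/38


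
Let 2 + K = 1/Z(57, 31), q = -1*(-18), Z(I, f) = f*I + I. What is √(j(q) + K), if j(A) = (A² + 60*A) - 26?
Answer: 5*√11444802/456 ≈ 37.094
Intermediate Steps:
Z(I, f) = I + I*f (Z(I, f) = I*f + I = I + I*f)
q = 18
j(A) = -26 + A² + 60*A
K = -3647/1824 (K = -2 + 1/(57*(1 + 31)) = -2 + 1/(57*32) = -2 + 1/1824 = -3647/1824 ≈ -1.9995)
√(j(q) + K) = √((-26 + 18² + 60*18) - 3647/1824) = √((-26 + 324 + 1080) - 3647/1824) = √(1378 - 3647/1824) = √(2509825/1824) = 5*√11444802/456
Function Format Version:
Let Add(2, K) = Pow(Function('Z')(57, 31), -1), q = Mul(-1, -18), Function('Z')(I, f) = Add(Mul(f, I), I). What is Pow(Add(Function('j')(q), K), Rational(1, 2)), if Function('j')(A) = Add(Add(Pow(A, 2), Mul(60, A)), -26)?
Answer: Mul(Rational(5, 456), Pow(11444802, Rational(1, 2))) ≈ 37.094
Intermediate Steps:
Function('Z')(I, f) = Add(I, Mul(I, f)) (Function('Z')(I, f) = Add(Mul(I, f), I) = Add(I, Mul(I, f)))
q = 18
Function('j')(A) = Add(-26, Pow(A, 2), Mul(60, A))
K = Rational(-3647, 1824) (K = Add(-2, Pow(Mul(57, Add(1, 31)), -1)) = Add(-2, Pow(Mul(57, 32), -1)) = Add(-2, Pow(1824, -1)) = Add(-2, Rational(1, 1824)) = Rational(-3647, 1824) ≈ -1.9995)
Pow(Add(Function('j')(q), K), Rational(1, 2)) = Pow(Add(Add(-26, Pow(18, 2), Mul(60, 18)), Rational(-3647, 1824)), Rational(1, 2)) = Pow(Add(Add(-26, 324, 1080), Rational(-3647, 1824)), Rational(1, 2)) = Pow(Add(1378, Rational(-3647, 1824)), Rational(1, 2)) = Pow(Rational(2509825, 1824), Rational(1, 2)) = Mul(Rational(5, 456), Pow(11444802, Rational(1, 2)))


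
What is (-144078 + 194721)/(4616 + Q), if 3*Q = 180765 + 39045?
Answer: 5627/8654 ≈ 0.65022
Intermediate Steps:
Q = 73270 (Q = (180765 + 39045)/3 = (⅓)*219810 = 73270)
(-144078 + 194721)/(4616 + Q) = (-144078 + 194721)/(4616 + 73270) = 50643/77886 = 50643*(1/77886) = 5627/8654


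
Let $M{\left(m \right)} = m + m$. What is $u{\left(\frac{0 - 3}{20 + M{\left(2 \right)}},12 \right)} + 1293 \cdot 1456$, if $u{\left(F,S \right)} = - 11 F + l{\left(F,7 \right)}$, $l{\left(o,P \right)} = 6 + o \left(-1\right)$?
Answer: $\frac{3765231}{2} \approx 1.8826 \cdot 10^{6}$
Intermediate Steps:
$M{\left(m \right)} = 2 m$
$l{\left(o,P \right)} = 6 - o$
$u{\left(F,S \right)} = 6 - 12 F$ ($u{\left(F,S \right)} = - 11 F - \left(-6 + F\right) = 6 - 12 F$)
$u{\left(\frac{0 - 3}{20 + M{\left(2 \right)}},12 \right)} + 1293 \cdot 1456 = \left(6 - 12 \frac{0 - 3}{20 + 2 \cdot 2}\right) + 1293 \cdot 1456 = \left(6 - 12 \left(- \frac{3}{20 + 4}\right)\right) + 1882608 = \left(6 - 12 \left(- \frac{3}{24}\right)\right) + 1882608 = \left(6 - 12 \left(\left(-3\right) \frac{1}{24}\right)\right) + 1882608 = \left(6 - - \frac{3}{2}\right) + 1882608 = \left(6 + \frac{3}{2}\right) + 1882608 = \frac{15}{2} + 1882608 = \frac{3765231}{2}$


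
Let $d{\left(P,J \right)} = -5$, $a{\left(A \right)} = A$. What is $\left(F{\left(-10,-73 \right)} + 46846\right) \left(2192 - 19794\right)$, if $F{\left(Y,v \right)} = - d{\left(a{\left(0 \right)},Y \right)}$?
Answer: $-824671302$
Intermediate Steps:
$F{\left(Y,v \right)} = 5$ ($F{\left(Y,v \right)} = \left(-1\right) \left(-5\right) = 5$)
$\left(F{\left(-10,-73 \right)} + 46846\right) \left(2192 - 19794\right) = \left(5 + 46846\right) \left(2192 - 19794\right) = 46851 \left(-17602\right) = -824671302$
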